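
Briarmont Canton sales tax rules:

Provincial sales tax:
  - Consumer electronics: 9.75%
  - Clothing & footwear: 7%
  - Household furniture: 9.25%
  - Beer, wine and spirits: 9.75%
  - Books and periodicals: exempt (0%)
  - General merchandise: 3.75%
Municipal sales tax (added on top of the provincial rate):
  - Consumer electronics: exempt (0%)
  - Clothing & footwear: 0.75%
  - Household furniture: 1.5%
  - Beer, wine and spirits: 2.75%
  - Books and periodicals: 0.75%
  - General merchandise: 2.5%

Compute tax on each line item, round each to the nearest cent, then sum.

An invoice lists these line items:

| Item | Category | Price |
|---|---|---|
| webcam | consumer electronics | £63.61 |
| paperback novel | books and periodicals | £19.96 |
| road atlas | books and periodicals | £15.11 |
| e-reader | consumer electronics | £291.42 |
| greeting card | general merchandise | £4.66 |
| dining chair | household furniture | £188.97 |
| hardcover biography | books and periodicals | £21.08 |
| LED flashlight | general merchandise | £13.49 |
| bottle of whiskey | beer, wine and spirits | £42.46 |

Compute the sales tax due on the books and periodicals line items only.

Paperback novel £19.96: books and periodicals → 0% + 0.75% municipal = 0.75% → £0.15
Road atlas £15.11: books and periodicals → 0% + 0.75% municipal = 0.75% → £0.11
Hardcover biography £21.08: books and periodicals → 0% + 0.75% municipal = 0.75% → £0.16
Tax on books and periodicals = £0.15 + £0.11 + £0.16 = £0.42

£0.42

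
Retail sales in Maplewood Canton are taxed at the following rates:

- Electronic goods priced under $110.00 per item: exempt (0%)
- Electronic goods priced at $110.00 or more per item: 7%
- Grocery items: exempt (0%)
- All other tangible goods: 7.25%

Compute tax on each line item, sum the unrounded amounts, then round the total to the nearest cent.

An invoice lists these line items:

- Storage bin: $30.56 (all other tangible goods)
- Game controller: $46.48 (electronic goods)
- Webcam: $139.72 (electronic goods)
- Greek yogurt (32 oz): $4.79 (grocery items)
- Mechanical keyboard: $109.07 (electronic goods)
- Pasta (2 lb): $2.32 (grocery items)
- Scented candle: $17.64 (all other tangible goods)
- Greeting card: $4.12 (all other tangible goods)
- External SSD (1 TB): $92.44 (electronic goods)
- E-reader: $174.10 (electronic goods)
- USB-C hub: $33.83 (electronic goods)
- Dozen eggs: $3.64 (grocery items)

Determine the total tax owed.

$25.76

Storage bin $30.56: all other tangible goods → 7.25% → $2.2156
Game controller $46.48: electronic goods, under $110.00 → 0% → $0.00
Webcam $139.72: electronic goods, $110.00 or more → 7% → $9.7804
Greek yogurt (32 oz) $4.79: grocery items → 0% → $0.00
Mechanical keyboard $109.07: electronic goods, under $110.00 → 0% → $0.00
Pasta (2 lb) $2.32: grocery items → 0% → $0.00
Scented candle $17.64: all other tangible goods → 7.25% → $1.2789
Greeting card $4.12: all other tangible goods → 7.25% → $0.2987
External SSD (1 TB) $92.44: electronic goods, under $110.00 → 0% → $0.00
E-reader $174.10: electronic goods, $110.00 or more → 7% → $12.187
USB-C hub $33.83: electronic goods, under $110.00 → 0% → $0.00
Dozen eggs $3.64: grocery items → 0% → $0.00
Unrounded tax sum = $25.7606 → $25.76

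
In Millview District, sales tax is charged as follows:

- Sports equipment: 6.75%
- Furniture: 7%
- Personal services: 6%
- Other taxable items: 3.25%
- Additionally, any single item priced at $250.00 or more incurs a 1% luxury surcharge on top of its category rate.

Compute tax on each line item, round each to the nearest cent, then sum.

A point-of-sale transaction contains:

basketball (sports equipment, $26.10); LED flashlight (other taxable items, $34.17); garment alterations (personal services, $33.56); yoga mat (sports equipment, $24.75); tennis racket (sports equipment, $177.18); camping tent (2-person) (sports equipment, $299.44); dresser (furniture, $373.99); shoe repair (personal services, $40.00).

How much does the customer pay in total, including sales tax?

$1083.23

Basketball $26.10: sports equipment → 6.75% → $1.76
LED flashlight $34.17: other taxable items → 3.25% → $1.11
Garment alterations $33.56: personal services → 6% → $2.01
Yoga mat $24.75: sports equipment → 6.75% → $1.67
Tennis racket $177.18: sports equipment → 6.75% → $11.96
Camping tent (2-person) $299.44: sports equipment → 6.75% + 1% surcharge = 7.75% → $23.21
Dresser $373.99: furniture → 7% + 1% surcharge = 8% → $29.92
Shoe repair $40.00: personal services → 6% → $2.40
Subtotal = $1009.19; tax = $74.04; total due = $1083.23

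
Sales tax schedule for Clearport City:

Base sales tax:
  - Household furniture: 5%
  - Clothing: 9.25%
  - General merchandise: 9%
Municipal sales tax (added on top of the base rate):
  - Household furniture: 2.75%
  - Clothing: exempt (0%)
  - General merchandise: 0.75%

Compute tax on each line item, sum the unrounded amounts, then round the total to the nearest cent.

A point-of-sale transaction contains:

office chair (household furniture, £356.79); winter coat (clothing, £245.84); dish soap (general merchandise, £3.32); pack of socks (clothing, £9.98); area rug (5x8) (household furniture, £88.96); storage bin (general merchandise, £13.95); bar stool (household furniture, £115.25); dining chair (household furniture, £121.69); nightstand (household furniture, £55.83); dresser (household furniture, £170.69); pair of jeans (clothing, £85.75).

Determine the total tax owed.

Office chair £356.79: household furniture → 5% + 2.75% municipal = 7.75% → £27.651225
Winter coat £245.84: clothing → 9.25% + 0% municipal = 9.25% → £22.7402
Dish soap £3.32: general merchandise → 9% + 0.75% municipal = 9.75% → £0.3237
Pack of socks £9.98: clothing → 9.25% + 0% municipal = 9.25% → £0.92315
Area rug (5x8) £88.96: household furniture → 5% + 2.75% municipal = 7.75% → £6.8944
Storage bin £13.95: general merchandise → 9% + 0.75% municipal = 9.75% → £1.360125
Bar stool £115.25: household furniture → 5% + 2.75% municipal = 7.75% → £8.931875
Dining chair £121.69: household furniture → 5% + 2.75% municipal = 7.75% → £9.430975
Nightstand £55.83: household furniture → 5% + 2.75% municipal = 7.75% → £4.326825
Dresser £170.69: household furniture → 5% + 2.75% municipal = 7.75% → £13.228475
Pair of jeans £85.75: clothing → 9.25% + 0% municipal = 9.25% → £7.931875
Unrounded tax sum = £103.742825 → £103.74

£103.74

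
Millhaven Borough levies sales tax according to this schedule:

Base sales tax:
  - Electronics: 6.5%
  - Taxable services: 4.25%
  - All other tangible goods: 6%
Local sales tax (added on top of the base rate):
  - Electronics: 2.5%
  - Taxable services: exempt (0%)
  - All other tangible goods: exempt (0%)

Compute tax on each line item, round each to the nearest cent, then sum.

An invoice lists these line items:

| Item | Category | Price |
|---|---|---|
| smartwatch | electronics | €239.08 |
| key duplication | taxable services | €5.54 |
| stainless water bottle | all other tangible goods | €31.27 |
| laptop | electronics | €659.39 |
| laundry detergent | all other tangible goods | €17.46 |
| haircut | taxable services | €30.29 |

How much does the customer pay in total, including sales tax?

Smartwatch €239.08: electronics → 6.5% + 2.5% local = 9% → €21.52
Key duplication €5.54: taxable services → 4.25% + 0% local = 4.25% → €0.24
Stainless water bottle €31.27: all other tangible goods → 6% + 0% local = 6% → €1.88
Laptop €659.39: electronics → 6.5% + 2.5% local = 9% → €59.35
Laundry detergent €17.46: all other tangible goods → 6% + 0% local = 6% → €1.05
Haircut €30.29: taxable services → 4.25% + 0% local = 4.25% → €1.29
Subtotal = €983.03; tax = €85.33; total due = €1068.36

€1068.36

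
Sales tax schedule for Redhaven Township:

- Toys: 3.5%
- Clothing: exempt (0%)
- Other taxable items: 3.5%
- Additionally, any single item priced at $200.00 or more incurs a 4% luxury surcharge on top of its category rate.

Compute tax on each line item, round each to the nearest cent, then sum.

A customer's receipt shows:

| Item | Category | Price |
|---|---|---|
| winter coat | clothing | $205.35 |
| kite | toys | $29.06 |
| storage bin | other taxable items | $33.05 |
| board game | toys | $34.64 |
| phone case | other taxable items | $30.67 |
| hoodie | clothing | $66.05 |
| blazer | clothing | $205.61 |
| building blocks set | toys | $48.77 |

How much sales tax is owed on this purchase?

Winter coat $205.35: clothing → 0% + 4% surcharge = 4% → $8.21
Kite $29.06: toys → 3.5% → $1.02
Storage bin $33.05: other taxable items → 3.5% → $1.16
Board game $34.64: toys → 3.5% → $1.21
Phone case $30.67: other taxable items → 3.5% → $1.07
Hoodie $66.05: clothing → 0% → $0.00
Blazer $205.61: clothing → 0% + 4% surcharge = 4% → $8.22
Building blocks set $48.77: toys → 3.5% → $1.71
Total tax = $8.21 + $1.02 + $1.16 + $1.21 + $1.07 + $8.22 + $1.71 = $22.60

$22.60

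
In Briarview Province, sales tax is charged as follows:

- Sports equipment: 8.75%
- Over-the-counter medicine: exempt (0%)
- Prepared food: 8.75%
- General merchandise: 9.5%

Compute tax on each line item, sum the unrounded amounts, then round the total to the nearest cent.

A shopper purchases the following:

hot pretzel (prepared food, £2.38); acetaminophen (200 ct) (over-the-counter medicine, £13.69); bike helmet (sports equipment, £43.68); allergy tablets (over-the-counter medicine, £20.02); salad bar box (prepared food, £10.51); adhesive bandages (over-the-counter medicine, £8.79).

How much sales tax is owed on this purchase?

£4.95

Hot pretzel £2.38: prepared food → 8.75% → £0.20825
Acetaminophen (200 ct) £13.69: over-the-counter medicine → 0% → £0.00
Bike helmet £43.68: sports equipment → 8.75% → £3.822
Allergy tablets £20.02: over-the-counter medicine → 0% → £0.00
Salad bar box £10.51: prepared food → 8.75% → £0.919625
Adhesive bandages £8.79: over-the-counter medicine → 0% → £0.00
Unrounded tax sum = £4.949875 → £4.95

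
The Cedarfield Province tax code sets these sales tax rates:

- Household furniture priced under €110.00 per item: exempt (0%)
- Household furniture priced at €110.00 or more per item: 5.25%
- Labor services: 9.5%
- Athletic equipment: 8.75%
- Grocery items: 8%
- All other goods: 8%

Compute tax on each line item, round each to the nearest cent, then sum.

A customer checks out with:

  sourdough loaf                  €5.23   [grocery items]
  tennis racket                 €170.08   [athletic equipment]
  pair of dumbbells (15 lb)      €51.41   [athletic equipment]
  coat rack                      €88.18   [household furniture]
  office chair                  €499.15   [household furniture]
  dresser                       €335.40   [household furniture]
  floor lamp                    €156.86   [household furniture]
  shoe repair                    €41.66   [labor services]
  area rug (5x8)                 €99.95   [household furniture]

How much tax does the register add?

€75.82

Sourdough loaf €5.23: grocery items → 8% → €0.42
Tennis racket €170.08: athletic equipment → 8.75% → €14.88
Pair of dumbbells (15 lb) €51.41: athletic equipment → 8.75% → €4.50
Coat rack €88.18: household furniture, under €110.00 → 0% → €0.00
Office chair €499.15: household furniture, €110.00 or more → 5.25% → €26.21
Dresser €335.40: household furniture, €110.00 or more → 5.25% → €17.61
Floor lamp €156.86: household furniture, €110.00 or more → 5.25% → €8.24
Shoe repair €41.66: labor services → 9.5% → €3.96
Area rug (5x8) €99.95: household furniture, under €110.00 → 0% → €0.00
Total tax = €0.42 + €14.88 + €4.50 + €26.21 + €17.61 + €8.24 + €3.96 = €75.82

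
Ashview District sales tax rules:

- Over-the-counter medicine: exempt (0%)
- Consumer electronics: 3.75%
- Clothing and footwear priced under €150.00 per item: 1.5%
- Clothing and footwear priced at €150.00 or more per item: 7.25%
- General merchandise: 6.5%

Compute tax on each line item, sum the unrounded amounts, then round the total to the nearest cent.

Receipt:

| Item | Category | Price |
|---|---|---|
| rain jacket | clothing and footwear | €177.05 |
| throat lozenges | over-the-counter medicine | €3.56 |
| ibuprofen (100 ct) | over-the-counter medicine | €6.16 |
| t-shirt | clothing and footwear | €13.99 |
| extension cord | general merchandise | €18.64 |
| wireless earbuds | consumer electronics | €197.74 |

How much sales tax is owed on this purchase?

€21.67

Rain jacket €177.05: clothing and footwear, €150.00 or more → 7.25% → €12.836125
Throat lozenges €3.56: over-the-counter medicine → 0% → €0.00
Ibuprofen (100 ct) €6.16: over-the-counter medicine → 0% → €0.00
T-shirt €13.99: clothing and footwear, under €150.00 → 1.5% → €0.20985
Extension cord €18.64: general merchandise → 6.5% → €1.2116
Wireless earbuds €197.74: consumer electronics → 3.75% → €7.41525
Unrounded tax sum = €21.672825 → €21.67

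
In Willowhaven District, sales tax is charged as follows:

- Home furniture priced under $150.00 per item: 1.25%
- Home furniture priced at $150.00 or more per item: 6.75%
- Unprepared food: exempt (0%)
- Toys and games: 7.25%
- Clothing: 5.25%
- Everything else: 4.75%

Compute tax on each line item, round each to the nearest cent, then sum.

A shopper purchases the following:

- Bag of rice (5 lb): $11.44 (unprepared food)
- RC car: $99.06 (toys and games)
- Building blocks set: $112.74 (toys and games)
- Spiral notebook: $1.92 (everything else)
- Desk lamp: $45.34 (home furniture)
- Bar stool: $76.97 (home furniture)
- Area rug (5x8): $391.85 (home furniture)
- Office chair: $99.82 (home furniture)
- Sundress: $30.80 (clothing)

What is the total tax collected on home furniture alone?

Desk lamp $45.34: home furniture, under $150.00 → 1.25% → $0.57
Bar stool $76.97: home furniture, under $150.00 → 1.25% → $0.96
Area rug (5x8) $391.85: home furniture, $150.00 or more → 6.75% → $26.45
Office chair $99.82: home furniture, under $150.00 → 1.25% → $1.25
Tax on home furniture = $0.57 + $0.96 + $26.45 + $1.25 = $29.23

$29.23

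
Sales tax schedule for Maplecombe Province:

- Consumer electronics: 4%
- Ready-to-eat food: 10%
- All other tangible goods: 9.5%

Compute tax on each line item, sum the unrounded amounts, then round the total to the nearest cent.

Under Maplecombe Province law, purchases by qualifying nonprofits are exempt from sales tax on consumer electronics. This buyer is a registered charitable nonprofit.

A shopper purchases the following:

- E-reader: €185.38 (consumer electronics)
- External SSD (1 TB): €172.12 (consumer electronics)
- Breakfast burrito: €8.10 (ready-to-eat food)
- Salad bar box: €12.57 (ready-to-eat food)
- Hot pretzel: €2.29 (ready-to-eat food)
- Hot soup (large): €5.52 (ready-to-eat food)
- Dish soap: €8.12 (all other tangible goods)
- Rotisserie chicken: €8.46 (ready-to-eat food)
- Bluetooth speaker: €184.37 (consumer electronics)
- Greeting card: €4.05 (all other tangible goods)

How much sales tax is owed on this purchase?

E-reader €185.38: consumer electronics, buyer-exempt → 0% → €0.00
External SSD (1 TB) €172.12: consumer electronics, buyer-exempt → 0% → €0.00
Breakfast burrito €8.10: ready-to-eat food → 10% → €0.81
Salad bar box €12.57: ready-to-eat food → 10% → €1.257
Hot pretzel €2.29: ready-to-eat food → 10% → €0.229
Hot soup (large) €5.52: ready-to-eat food → 10% → €0.552
Dish soap €8.12: all other tangible goods → 9.5% → €0.7714
Rotisserie chicken €8.46: ready-to-eat food → 10% → €0.846
Bluetooth speaker €184.37: consumer electronics, buyer-exempt → 0% → €0.00
Greeting card €4.05: all other tangible goods → 9.5% → €0.38475
Unrounded tax sum = €4.85015 → €4.85

€4.85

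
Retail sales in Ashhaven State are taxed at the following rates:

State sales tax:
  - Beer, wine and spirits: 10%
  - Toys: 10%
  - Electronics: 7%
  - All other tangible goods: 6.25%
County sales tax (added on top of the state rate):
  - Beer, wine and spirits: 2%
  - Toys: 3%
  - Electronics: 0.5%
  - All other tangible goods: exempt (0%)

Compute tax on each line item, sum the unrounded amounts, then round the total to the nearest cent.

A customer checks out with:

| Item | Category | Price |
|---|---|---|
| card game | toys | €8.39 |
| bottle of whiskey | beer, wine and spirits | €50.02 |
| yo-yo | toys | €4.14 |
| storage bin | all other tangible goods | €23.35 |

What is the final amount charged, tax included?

€94.99

Card game €8.39: toys → 10% + 3% county = 13% → €1.0907
Bottle of whiskey €50.02: beer, wine and spirits → 10% + 2% county = 12% → €6.0024
Yo-yo €4.14: toys → 10% + 3% county = 13% → €0.5382
Storage bin €23.35: all other tangible goods → 6.25% + 0% county = 6.25% → €1.459375
Subtotal = €85.90; unrounded tax = €9.090675 → €9.09; total due = €94.99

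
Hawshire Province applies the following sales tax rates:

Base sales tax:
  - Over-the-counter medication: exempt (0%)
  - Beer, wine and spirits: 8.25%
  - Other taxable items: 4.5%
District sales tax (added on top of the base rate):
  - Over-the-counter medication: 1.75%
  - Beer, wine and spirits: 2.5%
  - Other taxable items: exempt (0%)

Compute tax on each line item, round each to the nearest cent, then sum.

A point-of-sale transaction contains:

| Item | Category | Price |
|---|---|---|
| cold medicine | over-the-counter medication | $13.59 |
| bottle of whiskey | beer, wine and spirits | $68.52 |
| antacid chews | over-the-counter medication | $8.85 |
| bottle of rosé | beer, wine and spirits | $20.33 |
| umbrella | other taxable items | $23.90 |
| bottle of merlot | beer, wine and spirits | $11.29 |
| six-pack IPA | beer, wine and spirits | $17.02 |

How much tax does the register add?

$14.07

Cold medicine $13.59: over-the-counter medication → 0% + 1.75% district = 1.75% → $0.24
Bottle of whiskey $68.52: beer, wine and spirits → 8.25% + 2.5% district = 10.75% → $7.37
Antacid chews $8.85: over-the-counter medication → 0% + 1.75% district = 1.75% → $0.15
Bottle of rosé $20.33: beer, wine and spirits → 8.25% + 2.5% district = 10.75% → $2.19
Umbrella $23.90: other taxable items → 4.5% + 0% district = 4.5% → $1.08
Bottle of merlot $11.29: beer, wine and spirits → 8.25% + 2.5% district = 10.75% → $1.21
Six-pack IPA $17.02: beer, wine and spirits → 8.25% + 2.5% district = 10.75% → $1.83
Total tax = $0.24 + $7.37 + $0.15 + $2.19 + $1.08 + $1.21 + $1.83 = $14.07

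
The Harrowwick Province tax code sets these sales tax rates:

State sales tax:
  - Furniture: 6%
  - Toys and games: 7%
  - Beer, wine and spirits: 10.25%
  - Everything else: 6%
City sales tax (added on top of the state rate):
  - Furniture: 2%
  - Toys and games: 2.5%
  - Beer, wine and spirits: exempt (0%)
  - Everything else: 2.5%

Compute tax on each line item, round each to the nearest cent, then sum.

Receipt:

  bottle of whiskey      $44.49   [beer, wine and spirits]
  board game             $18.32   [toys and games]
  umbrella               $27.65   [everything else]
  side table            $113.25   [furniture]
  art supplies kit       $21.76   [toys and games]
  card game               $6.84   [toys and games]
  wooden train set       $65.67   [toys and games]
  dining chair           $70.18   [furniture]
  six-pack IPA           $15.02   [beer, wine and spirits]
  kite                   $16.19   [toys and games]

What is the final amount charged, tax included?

Bottle of whiskey $44.49: beer, wine and spirits → 10.25% + 0% city = 10.25% → $4.56
Board game $18.32: toys and games → 7% + 2.5% city = 9.5% → $1.74
Umbrella $27.65: everything else → 6% + 2.5% city = 8.5% → $2.35
Side table $113.25: furniture → 6% + 2% city = 8% → $9.06
Art supplies kit $21.76: toys and games → 7% + 2.5% city = 9.5% → $2.07
Card game $6.84: toys and games → 7% + 2.5% city = 9.5% → $0.65
Wooden train set $65.67: toys and games → 7% + 2.5% city = 9.5% → $6.24
Dining chair $70.18: furniture → 6% + 2% city = 8% → $5.61
Six-pack IPA $15.02: beer, wine and spirits → 10.25% + 0% city = 10.25% → $1.54
Kite $16.19: toys and games → 7% + 2.5% city = 9.5% → $1.54
Subtotal = $399.37; tax = $35.36; total due = $434.73

$434.73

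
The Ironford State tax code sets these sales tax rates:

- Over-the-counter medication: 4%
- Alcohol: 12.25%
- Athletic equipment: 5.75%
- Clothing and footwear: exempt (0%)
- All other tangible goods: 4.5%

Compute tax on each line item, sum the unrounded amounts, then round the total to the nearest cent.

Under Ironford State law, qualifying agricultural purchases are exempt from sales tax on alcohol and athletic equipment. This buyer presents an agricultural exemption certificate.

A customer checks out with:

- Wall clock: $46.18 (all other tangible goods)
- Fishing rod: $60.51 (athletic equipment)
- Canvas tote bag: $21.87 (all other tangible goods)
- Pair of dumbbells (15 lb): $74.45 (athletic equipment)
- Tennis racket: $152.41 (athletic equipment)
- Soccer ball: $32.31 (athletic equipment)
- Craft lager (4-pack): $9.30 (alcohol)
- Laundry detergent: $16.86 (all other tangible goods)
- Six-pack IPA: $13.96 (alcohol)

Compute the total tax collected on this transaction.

Wall clock $46.18: all other tangible goods → 4.5% → $2.0781
Fishing rod $60.51: athletic equipment, buyer-exempt → 0% → $0.00
Canvas tote bag $21.87: all other tangible goods → 4.5% → $0.98415
Pair of dumbbells (15 lb) $74.45: athletic equipment, buyer-exempt → 0% → $0.00
Tennis racket $152.41: athletic equipment, buyer-exempt → 0% → $0.00
Soccer ball $32.31: athletic equipment, buyer-exempt → 0% → $0.00
Craft lager (4-pack) $9.30: alcohol, buyer-exempt → 0% → $0.00
Laundry detergent $16.86: all other tangible goods → 4.5% → $0.7587
Six-pack IPA $13.96: alcohol, buyer-exempt → 0% → $0.00
Unrounded tax sum = $3.82095 → $3.82

$3.82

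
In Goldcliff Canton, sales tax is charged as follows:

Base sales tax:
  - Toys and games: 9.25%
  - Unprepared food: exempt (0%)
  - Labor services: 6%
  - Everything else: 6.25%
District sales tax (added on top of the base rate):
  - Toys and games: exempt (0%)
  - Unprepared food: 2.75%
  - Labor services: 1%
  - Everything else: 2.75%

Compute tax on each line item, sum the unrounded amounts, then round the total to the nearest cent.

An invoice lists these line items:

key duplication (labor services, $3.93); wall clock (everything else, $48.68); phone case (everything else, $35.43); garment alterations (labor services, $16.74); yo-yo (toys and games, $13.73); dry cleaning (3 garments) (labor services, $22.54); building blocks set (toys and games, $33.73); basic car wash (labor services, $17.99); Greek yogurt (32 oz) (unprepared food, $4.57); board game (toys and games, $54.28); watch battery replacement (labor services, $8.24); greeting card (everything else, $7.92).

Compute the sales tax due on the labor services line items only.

Key duplication $3.93: labor services → 6% + 1% district = 7% → $0.2751
Garment alterations $16.74: labor services → 6% + 1% district = 7% → $1.1718
Dry cleaning (3 garments) $22.54: labor services → 6% + 1% district = 7% → $1.5778
Basic car wash $17.99: labor services → 6% + 1% district = 7% → $1.2593
Watch battery replacement $8.24: labor services → 6% + 1% district = 7% → $0.5768
Tax on labor services: unrounded sum = $4.8608 → $4.86

$4.86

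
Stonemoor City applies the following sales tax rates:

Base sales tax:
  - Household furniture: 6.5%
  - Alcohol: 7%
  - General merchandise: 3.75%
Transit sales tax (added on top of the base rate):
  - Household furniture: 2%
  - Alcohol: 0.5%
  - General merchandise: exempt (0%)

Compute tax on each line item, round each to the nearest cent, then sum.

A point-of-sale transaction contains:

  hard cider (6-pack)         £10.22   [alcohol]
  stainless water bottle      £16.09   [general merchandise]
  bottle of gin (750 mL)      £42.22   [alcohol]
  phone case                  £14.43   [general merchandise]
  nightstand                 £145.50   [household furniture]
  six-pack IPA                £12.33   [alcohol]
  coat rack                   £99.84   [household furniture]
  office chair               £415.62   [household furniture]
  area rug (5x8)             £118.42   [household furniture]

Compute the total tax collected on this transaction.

£72.26

Hard cider (6-pack) £10.22: alcohol → 7% + 0.5% transit = 7.5% → £0.77
Stainless water bottle £16.09: general merchandise → 3.75% + 0% transit = 3.75% → £0.60
Bottle of gin (750 mL) £42.22: alcohol → 7% + 0.5% transit = 7.5% → £3.17
Phone case £14.43: general merchandise → 3.75% + 0% transit = 3.75% → £0.54
Nightstand £145.50: household furniture → 6.5% + 2% transit = 8.5% → £12.37
Six-pack IPA £12.33: alcohol → 7% + 0.5% transit = 7.5% → £0.92
Coat rack £99.84: household furniture → 6.5% + 2% transit = 8.5% → £8.49
Office chair £415.62: household furniture → 6.5% + 2% transit = 8.5% → £35.33
Area rug (5x8) £118.42: household furniture → 6.5% + 2% transit = 8.5% → £10.07
Total tax = £0.77 + £0.60 + £3.17 + £0.54 + £12.37 + £0.92 + £8.49 + £35.33 + £10.07 = £72.26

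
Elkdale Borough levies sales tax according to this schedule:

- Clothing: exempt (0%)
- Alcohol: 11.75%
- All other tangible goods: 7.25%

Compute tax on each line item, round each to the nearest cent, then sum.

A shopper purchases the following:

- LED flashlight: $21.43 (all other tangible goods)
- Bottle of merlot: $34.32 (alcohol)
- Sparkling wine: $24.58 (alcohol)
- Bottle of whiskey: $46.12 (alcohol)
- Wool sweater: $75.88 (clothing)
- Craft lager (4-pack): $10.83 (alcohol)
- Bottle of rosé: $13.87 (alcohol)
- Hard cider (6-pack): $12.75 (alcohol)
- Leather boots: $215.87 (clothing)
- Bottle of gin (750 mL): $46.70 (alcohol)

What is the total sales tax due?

LED flashlight $21.43: all other tangible goods → 7.25% → $1.55
Bottle of merlot $34.32: alcohol → 11.75% → $4.03
Sparkling wine $24.58: alcohol → 11.75% → $2.89
Bottle of whiskey $46.12: alcohol → 11.75% → $5.42
Wool sweater $75.88: clothing → 0% → $0.00
Craft lager (4-pack) $10.83: alcohol → 11.75% → $1.27
Bottle of rosé $13.87: alcohol → 11.75% → $1.63
Hard cider (6-pack) $12.75: alcohol → 11.75% → $1.50
Leather boots $215.87: clothing → 0% → $0.00
Bottle of gin (750 mL) $46.70: alcohol → 11.75% → $5.49
Total tax = $1.55 + $4.03 + $2.89 + $5.42 + $1.27 + $1.63 + $1.50 + $5.49 = $23.78

$23.78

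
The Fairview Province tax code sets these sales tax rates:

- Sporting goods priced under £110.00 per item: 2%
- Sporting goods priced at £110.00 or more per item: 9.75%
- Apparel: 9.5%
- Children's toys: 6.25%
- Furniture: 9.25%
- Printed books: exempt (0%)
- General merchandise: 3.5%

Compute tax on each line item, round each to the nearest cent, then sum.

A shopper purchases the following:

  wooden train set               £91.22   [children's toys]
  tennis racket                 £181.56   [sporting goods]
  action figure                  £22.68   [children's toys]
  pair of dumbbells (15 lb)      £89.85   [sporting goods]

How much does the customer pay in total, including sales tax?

Wooden train set £91.22: children's toys → 6.25% → £5.70
Tennis racket £181.56: sporting goods, £110.00 or more → 9.75% → £17.70
Action figure £22.68: children's toys → 6.25% → £1.42
Pair of dumbbells (15 lb) £89.85: sporting goods, under £110.00 → 2% → £1.80
Subtotal = £385.31; tax = £26.62; total due = £411.93

£411.93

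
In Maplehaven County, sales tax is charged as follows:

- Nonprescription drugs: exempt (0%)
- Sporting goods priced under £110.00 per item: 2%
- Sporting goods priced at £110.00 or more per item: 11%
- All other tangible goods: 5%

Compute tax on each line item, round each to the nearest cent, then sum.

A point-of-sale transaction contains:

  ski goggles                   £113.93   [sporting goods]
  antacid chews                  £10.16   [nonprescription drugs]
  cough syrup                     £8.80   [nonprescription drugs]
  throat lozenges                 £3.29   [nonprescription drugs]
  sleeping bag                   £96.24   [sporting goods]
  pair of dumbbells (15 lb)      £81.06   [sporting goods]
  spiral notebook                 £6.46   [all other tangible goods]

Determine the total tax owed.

£16.39

Ski goggles £113.93: sporting goods, £110.00 or more → 11% → £12.53
Antacid chews £10.16: nonprescription drugs → 0% → £0.00
Cough syrup £8.80: nonprescription drugs → 0% → £0.00
Throat lozenges £3.29: nonprescription drugs → 0% → £0.00
Sleeping bag £96.24: sporting goods, under £110.00 → 2% → £1.92
Pair of dumbbells (15 lb) £81.06: sporting goods, under £110.00 → 2% → £1.62
Spiral notebook £6.46: all other tangible goods → 5% → £0.32
Total tax = £12.53 + £1.92 + £1.62 + £0.32 = £16.39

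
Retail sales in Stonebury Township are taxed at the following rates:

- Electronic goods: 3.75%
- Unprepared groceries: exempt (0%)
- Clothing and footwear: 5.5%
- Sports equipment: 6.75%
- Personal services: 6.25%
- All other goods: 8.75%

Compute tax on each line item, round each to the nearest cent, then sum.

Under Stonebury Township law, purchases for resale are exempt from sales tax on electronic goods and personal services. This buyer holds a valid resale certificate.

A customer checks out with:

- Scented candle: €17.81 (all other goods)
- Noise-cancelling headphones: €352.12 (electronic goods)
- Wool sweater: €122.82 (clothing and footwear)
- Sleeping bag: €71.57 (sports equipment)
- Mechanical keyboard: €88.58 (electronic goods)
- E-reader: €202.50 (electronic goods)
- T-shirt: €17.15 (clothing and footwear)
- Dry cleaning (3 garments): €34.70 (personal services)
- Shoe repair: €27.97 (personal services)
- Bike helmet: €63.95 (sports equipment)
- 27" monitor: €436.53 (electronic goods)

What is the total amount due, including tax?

€1454.11

Scented candle €17.81: all other goods → 8.75% → €1.56
Noise-cancelling headphones €352.12: electronic goods, buyer-exempt → 0% → €0.00
Wool sweater €122.82: clothing and footwear → 5.5% → €6.76
Sleeping bag €71.57: sports equipment → 6.75% → €4.83
Mechanical keyboard €88.58: electronic goods, buyer-exempt → 0% → €0.00
E-reader €202.50: electronic goods, buyer-exempt → 0% → €0.00
T-shirt €17.15: clothing and footwear → 5.5% → €0.94
Dry cleaning (3 garments) €34.70: personal services, buyer-exempt → 0% → €0.00
Shoe repair €27.97: personal services, buyer-exempt → 0% → €0.00
Bike helmet €63.95: sports equipment → 6.75% → €4.32
27" monitor €436.53: electronic goods, buyer-exempt → 0% → €0.00
Subtotal = €1435.70; tax = €18.41; total due = €1454.11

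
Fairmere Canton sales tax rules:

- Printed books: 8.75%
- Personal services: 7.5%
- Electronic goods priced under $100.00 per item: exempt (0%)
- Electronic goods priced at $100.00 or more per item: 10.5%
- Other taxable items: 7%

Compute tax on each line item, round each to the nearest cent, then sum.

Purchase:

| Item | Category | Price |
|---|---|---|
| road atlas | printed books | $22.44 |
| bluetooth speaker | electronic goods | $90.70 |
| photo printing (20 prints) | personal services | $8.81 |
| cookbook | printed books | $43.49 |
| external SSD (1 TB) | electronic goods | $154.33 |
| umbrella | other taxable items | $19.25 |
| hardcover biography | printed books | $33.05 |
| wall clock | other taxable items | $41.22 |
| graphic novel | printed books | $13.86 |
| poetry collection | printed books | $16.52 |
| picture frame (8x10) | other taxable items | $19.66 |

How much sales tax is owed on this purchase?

$33.80

Road atlas $22.44: printed books → 8.75% → $1.96
Bluetooth speaker $90.70: electronic goods, under $100.00 → 0% → $0.00
Photo printing (20 prints) $8.81: personal services → 7.5% → $0.66
Cookbook $43.49: printed books → 8.75% → $3.81
External SSD (1 TB) $154.33: electronic goods, $100.00 or more → 10.5% → $16.20
Umbrella $19.25: other taxable items → 7% → $1.35
Hardcover biography $33.05: printed books → 8.75% → $2.89
Wall clock $41.22: other taxable items → 7% → $2.89
Graphic novel $13.86: printed books → 8.75% → $1.21
Poetry collection $16.52: printed books → 8.75% → $1.45
Picture frame (8x10) $19.66: other taxable items → 7% → $1.38
Total tax = $1.96 + $0.66 + $3.81 + $16.20 + $1.35 + $2.89 + $2.89 + $1.21 + $1.45 + $1.38 = $33.80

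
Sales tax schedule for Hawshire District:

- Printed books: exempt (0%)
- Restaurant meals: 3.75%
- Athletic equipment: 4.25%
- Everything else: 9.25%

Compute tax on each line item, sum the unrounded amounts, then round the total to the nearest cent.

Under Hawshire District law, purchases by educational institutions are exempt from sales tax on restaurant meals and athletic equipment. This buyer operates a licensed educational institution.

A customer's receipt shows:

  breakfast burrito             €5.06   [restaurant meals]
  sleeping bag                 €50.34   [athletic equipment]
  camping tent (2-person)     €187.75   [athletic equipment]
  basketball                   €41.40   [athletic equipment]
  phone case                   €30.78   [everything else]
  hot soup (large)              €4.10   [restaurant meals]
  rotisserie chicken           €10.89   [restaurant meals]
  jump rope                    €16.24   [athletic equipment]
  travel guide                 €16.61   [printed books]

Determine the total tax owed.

Breakfast burrito €5.06: restaurant meals, buyer-exempt → 0% → €0.00
Sleeping bag €50.34: athletic equipment, buyer-exempt → 0% → €0.00
Camping tent (2-person) €187.75: athletic equipment, buyer-exempt → 0% → €0.00
Basketball €41.40: athletic equipment, buyer-exempt → 0% → €0.00
Phone case €30.78: everything else → 9.25% → €2.84715
Hot soup (large) €4.10: restaurant meals, buyer-exempt → 0% → €0.00
Rotisserie chicken €10.89: restaurant meals, buyer-exempt → 0% → €0.00
Jump rope €16.24: athletic equipment, buyer-exempt → 0% → €0.00
Travel guide €16.61: printed books → 0% → €0.00
Unrounded tax sum = €2.84715 → €2.85

€2.85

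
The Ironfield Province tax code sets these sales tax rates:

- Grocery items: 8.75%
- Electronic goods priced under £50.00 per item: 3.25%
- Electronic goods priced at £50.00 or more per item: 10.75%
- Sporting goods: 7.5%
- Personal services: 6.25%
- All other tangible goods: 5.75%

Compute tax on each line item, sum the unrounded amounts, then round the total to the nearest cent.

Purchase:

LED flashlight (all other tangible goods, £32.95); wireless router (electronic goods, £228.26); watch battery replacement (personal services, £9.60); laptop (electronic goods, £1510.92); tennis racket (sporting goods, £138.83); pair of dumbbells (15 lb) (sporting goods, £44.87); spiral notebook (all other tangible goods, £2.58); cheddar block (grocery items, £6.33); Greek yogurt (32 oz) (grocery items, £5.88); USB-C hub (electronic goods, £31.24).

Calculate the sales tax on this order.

LED flashlight £32.95: all other tangible goods → 5.75% → £1.894625
Wireless router £228.26: electronic goods, £50.00 or more → 10.75% → £24.53795
Watch battery replacement £9.60: personal services → 6.25% → £0.60
Laptop £1510.92: electronic goods, £50.00 or more → 10.75% → £162.4239
Tennis racket £138.83: sporting goods → 7.5% → £10.41225
Pair of dumbbells (15 lb) £44.87: sporting goods → 7.5% → £3.36525
Spiral notebook £2.58: all other tangible goods → 5.75% → £0.14835
Cheddar block £6.33: grocery items → 8.75% → £0.553875
Greek yogurt (32 oz) £5.88: grocery items → 8.75% → £0.5145
USB-C hub £31.24: electronic goods, under £50.00 → 3.25% → £1.0153
Unrounded tax sum = £205.466 → £205.47

£205.47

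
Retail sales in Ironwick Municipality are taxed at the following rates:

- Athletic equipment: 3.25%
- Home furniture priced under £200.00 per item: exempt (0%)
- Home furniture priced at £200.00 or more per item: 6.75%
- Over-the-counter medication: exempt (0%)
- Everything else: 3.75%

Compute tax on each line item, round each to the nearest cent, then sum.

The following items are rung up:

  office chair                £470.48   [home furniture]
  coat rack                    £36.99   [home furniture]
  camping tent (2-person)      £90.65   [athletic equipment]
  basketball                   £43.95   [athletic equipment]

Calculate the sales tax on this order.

Office chair £470.48: home furniture, £200.00 or more → 6.75% → £31.76
Coat rack £36.99: home furniture, under £200.00 → 0% → £0.00
Camping tent (2-person) £90.65: athletic equipment → 3.25% → £2.95
Basketball £43.95: athletic equipment → 3.25% → £1.43
Total tax = £31.76 + £2.95 + £1.43 = £36.14

£36.14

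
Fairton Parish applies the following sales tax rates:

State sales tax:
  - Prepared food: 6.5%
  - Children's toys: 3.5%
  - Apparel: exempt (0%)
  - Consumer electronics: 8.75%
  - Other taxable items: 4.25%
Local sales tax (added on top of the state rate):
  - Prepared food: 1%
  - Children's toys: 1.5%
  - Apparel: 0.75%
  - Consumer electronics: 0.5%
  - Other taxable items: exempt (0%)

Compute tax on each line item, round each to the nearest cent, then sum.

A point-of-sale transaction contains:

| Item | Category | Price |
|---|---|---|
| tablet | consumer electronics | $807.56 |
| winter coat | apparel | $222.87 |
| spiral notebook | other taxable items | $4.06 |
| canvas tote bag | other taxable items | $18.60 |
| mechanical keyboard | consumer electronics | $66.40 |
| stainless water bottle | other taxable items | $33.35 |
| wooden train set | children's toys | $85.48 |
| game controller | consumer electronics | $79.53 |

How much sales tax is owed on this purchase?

$96.52

Tablet $807.56: consumer electronics → 8.75% + 0.5% local = 9.25% → $74.70
Winter coat $222.87: apparel → 0% + 0.75% local = 0.75% → $1.67
Spiral notebook $4.06: other taxable items → 4.25% + 0% local = 4.25% → $0.17
Canvas tote bag $18.60: other taxable items → 4.25% + 0% local = 4.25% → $0.79
Mechanical keyboard $66.40: consumer electronics → 8.75% + 0.5% local = 9.25% → $6.14
Stainless water bottle $33.35: other taxable items → 4.25% + 0% local = 4.25% → $1.42
Wooden train set $85.48: children's toys → 3.5% + 1.5% local = 5% → $4.27
Game controller $79.53: consumer electronics → 8.75% + 0.5% local = 9.25% → $7.36
Total tax = $74.70 + $1.67 + $0.17 + $0.79 + $6.14 + $1.42 + $4.27 + $7.36 = $96.52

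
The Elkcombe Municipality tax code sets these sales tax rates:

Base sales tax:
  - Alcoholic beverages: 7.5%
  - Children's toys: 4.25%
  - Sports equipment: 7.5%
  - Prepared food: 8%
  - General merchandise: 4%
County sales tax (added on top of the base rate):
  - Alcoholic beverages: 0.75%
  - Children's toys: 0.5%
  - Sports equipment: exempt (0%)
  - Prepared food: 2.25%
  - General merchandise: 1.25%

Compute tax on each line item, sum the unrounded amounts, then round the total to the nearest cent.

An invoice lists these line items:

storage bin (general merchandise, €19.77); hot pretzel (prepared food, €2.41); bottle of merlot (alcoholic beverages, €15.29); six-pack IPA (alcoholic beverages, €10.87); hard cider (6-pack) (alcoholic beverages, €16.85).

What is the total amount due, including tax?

Storage bin €19.77: general merchandise → 4% + 1.25% county = 5.25% → €1.037925
Hot pretzel €2.41: prepared food → 8% + 2.25% county = 10.25% → €0.247025
Bottle of merlot €15.29: alcoholic beverages → 7.5% + 0.75% county = 8.25% → €1.261425
Six-pack IPA €10.87: alcoholic beverages → 7.5% + 0.75% county = 8.25% → €0.896775
Hard cider (6-pack) €16.85: alcoholic beverages → 7.5% + 0.75% county = 8.25% → €1.390125
Subtotal = €65.19; unrounded tax = €4.833275 → €4.83; total due = €70.02

€70.02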